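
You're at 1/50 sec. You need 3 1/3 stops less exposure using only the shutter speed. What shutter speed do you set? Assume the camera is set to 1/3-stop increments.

Shutter speed: 1/50 → 1/60 → 1/80 → 1/100 → 1/125 → 1/160 → 1/200 → 1/250 → 1/320 → 1/400 → 1/500 — 3 1/3 stops faster (darker).

1/500s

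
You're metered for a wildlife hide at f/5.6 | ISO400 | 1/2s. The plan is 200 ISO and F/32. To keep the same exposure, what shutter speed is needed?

30 s

ISO: 400 → 200 — 1 stop dropped (darker).
Aperture: f/5.6 → f/8 → f/11 → f/16 → f/22 → f/32 — 5 stops smaller aperture (darker).
Net change so far: 6 stops darker. Offset with the shutter speed: 1/2 → 1 → 2 → 4 → 8 → 15 → 30.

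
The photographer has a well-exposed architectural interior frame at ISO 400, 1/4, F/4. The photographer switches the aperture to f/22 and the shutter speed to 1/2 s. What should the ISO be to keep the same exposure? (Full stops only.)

Aperture: f/4 → f/5.6 → f/8 → f/11 → f/16 → f/22 — 5 stops smaller aperture (darker).
Shutter speed: 1/4 → 1/2 — 1 stop slower (brighter).
Net change so far: 4 stops darker. Offset with the ISO: 400 → 800 → 1600 → 3200 → 6400.

ISO 6400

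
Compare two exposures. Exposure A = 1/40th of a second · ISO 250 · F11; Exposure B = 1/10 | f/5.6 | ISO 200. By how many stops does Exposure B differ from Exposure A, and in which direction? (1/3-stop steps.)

Aperture: f/11 → f/10 → f/9 → f/8 → f/7.1 → f/6.3 → f/5.6 — 2 stops wider (brighter).
Shutter speed: 1/40 → 1/30 → 1/25 → 1/20 → 1/15 → 1/13 → 1/10 — 2 stops longer (brighter).
ISO: 250 → 200 — 1/3 stop dropped (darker).
Net: +2 +2 −1/3 = +3 2/3 stops.

3 2/3 stops brighter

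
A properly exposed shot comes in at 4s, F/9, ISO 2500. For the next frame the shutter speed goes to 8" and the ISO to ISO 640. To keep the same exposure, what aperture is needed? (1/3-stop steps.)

Shutter speed: 4 → 5 → 6 → 8 — 1 stop slower (brighter).
ISO: 2500 → 2000 → 1600 → 1250 → 1000 → 800 → 640 — 2 stops dropped (darker).
Net change so far: 1 stop darker. Offset with the aperture: f/9 → f/8 → f/7.1 → f/6.3.

f/6.3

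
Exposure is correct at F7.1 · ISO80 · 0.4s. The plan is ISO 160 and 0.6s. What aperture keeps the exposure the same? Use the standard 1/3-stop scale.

ISO: 80 → 100 → 125 → 160 — 1 stop higher (brighter).
Shutter speed: 0.4 → 0.5 → 0.6 — 2/3 stop longer (brighter).
Net change so far: 1 2/3 stops brighter. Offset with the aperture: f/7.1 → f/8 → f/9 → f/10 → f/11 → f/13.

f/13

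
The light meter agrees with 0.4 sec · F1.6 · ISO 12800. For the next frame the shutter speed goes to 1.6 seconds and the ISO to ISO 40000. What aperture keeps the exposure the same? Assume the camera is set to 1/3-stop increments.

f/5.6

Shutter speed: 0.4 → 0.5 → 0.6 → 0.8 → 1 → 1.3 → 1.6 — 2 stops slower (brighter).
ISO: 12800 → 16000 → 20000 → 25600 → 32000 → 40000 — 1 2/3 stops higher (brighter).
Net change so far: 3 2/3 stops brighter. Offset with the aperture: f/1.6 → f/1.8 → f/2 → f/2.2 → f/2.5 → f/2.8 → f/3.2 → f/3.5 → f/4 → f/4.5 → f/5 → f/5.6.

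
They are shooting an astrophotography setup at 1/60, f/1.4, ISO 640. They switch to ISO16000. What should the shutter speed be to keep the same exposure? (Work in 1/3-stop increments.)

ISO: 640 → 800 → 1000 → 1250 → 1600 → 2000 → 2500 → 3200 → 4000 → 5000 → 6400 → 8000 → 10000 → 12800 → 16000 — 4 2/3 stops higher (brighter).
Need 4 2/3 stops darker from the shutter speed: 1/60 → 1/80 → 1/100 → 1/125 → 1/160 → 1/200 → 1/250 → 1/320 → 1/400 → 1/500 → 1/640 → 1/800 → 1/1000 → 1/1250 → 1/1600.

1/1600s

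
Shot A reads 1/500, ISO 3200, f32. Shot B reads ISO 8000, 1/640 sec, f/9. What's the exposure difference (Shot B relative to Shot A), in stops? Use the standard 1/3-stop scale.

4 2/3 stops brighter

Aperture: f/32 → f/29 → f/25 → f/22 → f/20 → f/18 → f/16 → f/14 → f/13 → f/11 → f/10 → f/9 — 3 2/3 stops opened up (brighter).
Shutter speed: 1/500 → 1/640 — 1/3 stop faster (darker).
ISO: 3200 → 4000 → 5000 → 6400 → 8000 — 1 1/3 stops higher (brighter).
Net: +3 2/3 −1/3 +1 1/3 = +4 2/3 stops.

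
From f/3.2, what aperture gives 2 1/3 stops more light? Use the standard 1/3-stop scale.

f/1.4

Aperture: f/3.2 → f/2.8 → f/2.5 → f/2.2 → f/2 → f/1.8 → f/1.6 → f/1.4 — 2 1/3 stops opened up (brighter).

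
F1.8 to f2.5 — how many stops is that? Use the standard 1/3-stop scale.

f/1.8 → f/2 → f/2.2 → f/2.5 — count the steps: 3 third-stops = 1 stop.

1 stop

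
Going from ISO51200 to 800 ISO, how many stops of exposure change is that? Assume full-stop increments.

51200 → 25600 → 12800 → 6400 → 3200 → 1600 → 800 — count the steps: 6 stops.

6 stops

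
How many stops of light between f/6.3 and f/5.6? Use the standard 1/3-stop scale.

f/6.3 → f/5.6 — count the steps: 1 third-stops = 1/3 stop.

1/3 stop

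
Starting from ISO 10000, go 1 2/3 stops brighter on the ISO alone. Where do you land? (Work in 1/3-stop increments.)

ISO 32000

ISO: 10000 → 12800 → 16000 → 20000 → 25600 → 32000 — 1 2/3 stops raised (brighter).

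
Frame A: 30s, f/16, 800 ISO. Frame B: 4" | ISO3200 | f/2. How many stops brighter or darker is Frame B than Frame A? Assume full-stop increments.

5 stops brighter

Aperture: f/16 → f/11 → f/8 → f/5.6 → f/4 → f/2.8 → f/2 — 6 stops wider (brighter).
Shutter speed: 30 → 15 → 8 → 4 — 3 stops faster (darker).
ISO: 800 → 1600 → 3200 — 2 stops higher (brighter).
Net: +6 −3 +2 = +5 stops.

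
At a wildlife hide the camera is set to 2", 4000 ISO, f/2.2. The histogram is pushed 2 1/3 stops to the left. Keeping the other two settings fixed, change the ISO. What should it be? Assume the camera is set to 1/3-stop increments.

Underexposed by 2 1/3 stops → need 2 1/3 stops brighter.
ISO: 4000 → 5000 → 6400 → 8000 → 10000 → 12800 → 16000 → 20000.

ISO 20000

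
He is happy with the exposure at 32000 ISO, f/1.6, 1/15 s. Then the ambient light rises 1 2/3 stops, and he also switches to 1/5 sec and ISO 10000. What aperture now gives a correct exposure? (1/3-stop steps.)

Scene light: 1 2/3 stops brighter.
Shutter speed: 1/15 → 1/13 → 1/10 → 1/8 → 1/6 → 1/5 — 1 2/3 stops slower (brighter).
ISO: 32000 → 25600 → 20000 → 16000 → 12800 → 10000 — 1 2/3 stops dropped (darker).
Net so far: 1 2/3 stops brighter. Aperture: f/1.6 → f/1.8 → f/2 → f/2.2 → f/2.5 → f/2.8.

f/2.8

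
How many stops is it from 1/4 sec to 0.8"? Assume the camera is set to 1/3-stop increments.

1/4 → 0.3 → 0.4 → 0.5 → 0.6 → 0.8 — count the steps: 5 third-stops = 1 2/3 stops.

1 2/3 stops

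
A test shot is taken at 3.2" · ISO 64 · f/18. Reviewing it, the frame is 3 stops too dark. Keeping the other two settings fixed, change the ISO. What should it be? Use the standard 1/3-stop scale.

ISO 500

Underexposed by 3 stops → need 3 stops brighter.
ISO: 64 → 80 → 100 → 125 → 160 → 200 → 250 → 320 → 400 → 500.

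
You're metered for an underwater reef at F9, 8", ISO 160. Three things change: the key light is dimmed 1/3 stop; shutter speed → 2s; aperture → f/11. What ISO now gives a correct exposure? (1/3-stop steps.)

ISO 1250

Scene light: 1/3 stop darker.
Shutter speed: 8 → 6 → 5 → 4 → 3.2 → 2.5 → 2 — 2 stops shorter (darker).
Aperture: f/9 → f/10 → f/11 — 2/3 stop narrower (darker).
Net so far: 3 stops darker. ISO: 160 → 200 → 250 → 320 → 400 → 500 → 640 → 800 → 1000 → 1250.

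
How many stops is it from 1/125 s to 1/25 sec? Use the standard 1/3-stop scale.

2 1/3 stops

1/125 → 1/100 → 1/80 → 1/60 → 1/50 → 1/40 → 1/30 → 1/25 — count the steps: 7 third-stops = 2 1/3 stops.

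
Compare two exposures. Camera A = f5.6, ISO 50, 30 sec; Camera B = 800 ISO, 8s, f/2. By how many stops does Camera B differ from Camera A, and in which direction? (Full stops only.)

Aperture: f/5.6 → f/4 → f/2.8 → f/2 — 3 stops larger aperture (brighter).
Shutter speed: 30 → 15 → 8 — 2 stops shorter (darker).
ISO: 50 → 100 → 200 → 400 → 800 — 4 stops higher (brighter).
Net: +3 −2 +4 = +5 stops.

5 stops brighter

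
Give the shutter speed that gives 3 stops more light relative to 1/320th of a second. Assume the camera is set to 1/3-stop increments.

Shutter speed: 1/320 → 1/250 → 1/200 → 1/160 → 1/125 → 1/100 → 1/80 → 1/60 → 1/50 → 1/40 — 3 stops longer (brighter).

1/40s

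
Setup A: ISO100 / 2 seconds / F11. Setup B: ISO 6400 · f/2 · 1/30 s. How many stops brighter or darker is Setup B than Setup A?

Aperture: f/11 → f/8 → f/5.6 → f/4 → f/2.8 → f/2 — 5 stops larger aperture (brighter).
Shutter speed: 2 → 1 → 1/2 → 1/4 → 1/8 → 1/15 → 1/30 — 6 stops faster (darker).
ISO: 100 → 200 → 400 → 800 → 1600 → 3200 → 6400 — 6 stops higher (brighter).
Net: +5 −6 +6 = +5 stops.

5 stops brighter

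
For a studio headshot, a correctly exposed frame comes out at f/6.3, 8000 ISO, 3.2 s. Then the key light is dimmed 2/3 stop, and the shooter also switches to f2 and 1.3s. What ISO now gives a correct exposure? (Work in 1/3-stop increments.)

Scene light: 2/3 stop darker.
Aperture: f/6.3 → f/5.6 → f/5 → f/4.5 → f/4 → f/3.5 → f/3.2 → f/2.8 → f/2.5 → f/2.2 → f/2 — 3 1/3 stops opened up (brighter).
Shutter speed: 3.2 → 2.5 → 2 → 1.6 → 1.3 — 1 1/3 stops shorter (darker).
Net so far: 1 1/3 stops brighter. ISO: 8000 → 6400 → 5000 → 4000 → 3200.

ISO 3200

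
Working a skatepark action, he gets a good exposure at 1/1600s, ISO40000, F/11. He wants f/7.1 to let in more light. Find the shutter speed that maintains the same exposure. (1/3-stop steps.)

1/4000s

Aperture: f/11 → f/10 → f/9 → f/8 → f/7.1 — 1 1/3 stops opened up (brighter).
Need 1 1/3 stops darker from the shutter speed: 1/1600 → 1/2000 → 1/2500 → 1/3200 → 1/4000.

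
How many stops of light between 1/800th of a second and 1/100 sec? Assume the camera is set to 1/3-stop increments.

3 stops

1/800 → 1/640 → 1/500 → 1/400 → 1/320 → 1/250 → 1/200 → 1/160 → 1/125 → 1/100 — count the steps: 9 third-stops = 3 stops.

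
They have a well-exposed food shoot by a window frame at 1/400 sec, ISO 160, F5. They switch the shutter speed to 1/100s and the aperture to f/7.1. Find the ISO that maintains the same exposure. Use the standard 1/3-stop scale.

ISO 80

Shutter speed: 1/400 → 1/320 → 1/250 → 1/200 → 1/160 → 1/125 → 1/100 — 2 stops longer (brighter).
Aperture: f/5 → f/5.6 → f/6.3 → f/7.1 — 1 stop stopped down (darker).
Net change so far: 1 stop brighter. Offset with the ISO: 160 → 125 → 100 → 80.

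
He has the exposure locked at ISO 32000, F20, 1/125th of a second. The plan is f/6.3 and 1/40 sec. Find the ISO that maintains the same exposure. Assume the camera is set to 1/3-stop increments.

Aperture: f/20 → f/18 → f/16 → f/14 → f/13 → f/11 → f/10 → f/9 → f/8 → f/7.1 → f/6.3 — 3 1/3 stops opened up (brighter).
Shutter speed: 1/125 → 1/100 → 1/80 → 1/60 → 1/50 → 1/40 — 1 2/3 stops longer (brighter).
Net change so far: 5 stops brighter. Offset with the ISO: 32000 → 25600 → 20000 → 16000 → 12800 → 10000 → 8000 → 6400 → 5000 → 4000 → 3200 → 2500 → 2000 → 1600 → 1250 → 1000.

ISO 1000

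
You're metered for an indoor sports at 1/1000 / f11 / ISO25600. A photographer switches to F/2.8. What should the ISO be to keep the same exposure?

Aperture: f/11 → f/8 → f/5.6 → f/4 → f/2.8 — 4 stops larger aperture (brighter).
Need 4 stops darker from the ISO: 25600 → 12800 → 6400 → 3200 → 1600.

ISO 1600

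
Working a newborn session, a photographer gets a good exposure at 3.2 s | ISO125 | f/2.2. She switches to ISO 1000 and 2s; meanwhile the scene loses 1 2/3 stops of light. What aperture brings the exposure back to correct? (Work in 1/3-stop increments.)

f/2.8

Scene light: 1 2/3 stops darker.
ISO: 125 → 160 → 200 → 250 → 320 → 400 → 500 → 640 → 800 → 1000 — 3 stops higher (brighter).
Shutter speed: 3.2 → 2.5 → 2 — 2/3 stop faster (darker).
Net so far: 2/3 stop brighter. Aperture: f/2.2 → f/2.5 → f/2.8.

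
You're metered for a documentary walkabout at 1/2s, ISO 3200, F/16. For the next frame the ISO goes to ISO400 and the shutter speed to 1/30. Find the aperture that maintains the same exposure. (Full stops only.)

f/1.4

ISO: 3200 → 1600 → 800 → 400 — 3 stops lower (darker).
Shutter speed: 1/2 → 1/4 → 1/8 → 1/15 → 1/30 — 4 stops faster (darker).
Net change so far: 7 stops darker. Offset with the aperture: f/16 → f/11 → f/8 → f/5.6 → f/4 → f/2.8 → f/2 → f/1.4.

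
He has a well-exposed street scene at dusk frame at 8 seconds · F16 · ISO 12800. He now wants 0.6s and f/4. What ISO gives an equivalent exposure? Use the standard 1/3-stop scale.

Shutter speed: 8 → 6 → 5 → 4 → 3.2 → 2.5 → 2 → 1.6 → 1.3 → 1 → 0.8 → 0.6 — 3 2/3 stops shorter (darker).
Aperture: f/16 → f/14 → f/13 → f/11 → f/10 → f/9 → f/8 → f/7.1 → f/6.3 → f/5.6 → f/5 → f/4.5 → f/4 — 4 stops opened up (brighter).
Net change so far: 1/3 stop brighter. Offset with the ISO: 12800 → 10000.

ISO 10000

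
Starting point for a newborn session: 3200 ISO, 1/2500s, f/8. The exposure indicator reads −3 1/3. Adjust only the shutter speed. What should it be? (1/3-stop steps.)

1/250s

Underexposed by 3 1/3 stops → need 3 1/3 stops brighter.
Shutter speed: 1/2500 → 1/2000 → 1/1600 → 1/1250 → 1/1000 → 1/800 → 1/640 → 1/500 → 1/400 → 1/320 → 1/250.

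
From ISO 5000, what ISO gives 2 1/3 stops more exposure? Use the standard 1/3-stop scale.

ISO 25600

ISO: 5000 → 6400 → 8000 → 10000 → 12800 → 16000 → 20000 → 25600 — 2 1/3 stops raised (brighter).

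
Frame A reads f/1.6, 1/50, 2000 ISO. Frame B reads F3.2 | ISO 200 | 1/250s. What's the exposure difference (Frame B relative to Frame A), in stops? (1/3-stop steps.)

Aperture: f/1.6 → f/1.8 → f/2 → f/2.2 → f/2.5 → f/2.8 → f/3.2 — 2 stops smaller aperture (darker).
Shutter speed: 1/50 → 1/60 → 1/80 → 1/100 → 1/125 → 1/160 → 1/200 → 1/250 — 2 1/3 stops faster (darker).
ISO: 2000 → 1600 → 1250 → 1000 → 800 → 640 → 500 → 400 → 320 → 250 → 200 — 3 1/3 stops lower (darker).
Net: −2 −2 1/3 −3 1/3 = −7 2/3 stops.

7 2/3 stops darker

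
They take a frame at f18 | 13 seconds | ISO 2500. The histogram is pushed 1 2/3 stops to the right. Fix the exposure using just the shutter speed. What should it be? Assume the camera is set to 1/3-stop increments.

4 s

Overexposed by 1 2/3 stops → need 1 2/3 stops darker.
Shutter speed: 13 → 10 → 8 → 6 → 5 → 4.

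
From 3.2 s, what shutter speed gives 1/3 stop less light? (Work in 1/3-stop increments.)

Shutter speed: 3.2 → 2.5 — 1/3 stop faster (darker).

2.5 s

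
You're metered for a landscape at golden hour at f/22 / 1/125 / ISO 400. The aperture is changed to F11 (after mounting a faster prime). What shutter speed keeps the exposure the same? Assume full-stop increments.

Aperture: f/22 → f/16 → f/11 — 2 stops wider (brighter).
Need 2 stops darker from the shutter speed: 1/125 → 1/250 → 1/500.

1/500s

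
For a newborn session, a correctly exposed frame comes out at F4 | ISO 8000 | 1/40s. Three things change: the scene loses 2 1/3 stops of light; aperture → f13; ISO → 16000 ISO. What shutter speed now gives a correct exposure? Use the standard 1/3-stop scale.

0.6 s

Scene light: 2 1/3 stops darker.
Aperture: f/4 → f/4.5 → f/5 → f/5.6 → f/6.3 → f/7.1 → f/8 → f/9 → f/10 → f/11 → f/13 — 3 1/3 stops smaller aperture (darker).
ISO: 8000 → 10000 → 12800 → 16000 — 1 stop higher (brighter).
Net so far: 4 2/3 stops darker. Shutter speed: 1/40 → 1/30 → 1/25 → 1/20 → 1/15 → 1/13 → 1/10 → 1/8 → 1/6 → 1/5 → 1/4 → 0.3 → 0.4 → 0.5 → 0.6.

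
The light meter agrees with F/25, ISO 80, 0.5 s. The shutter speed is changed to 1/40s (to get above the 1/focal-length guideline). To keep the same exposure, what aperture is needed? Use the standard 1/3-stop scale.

f/5.6

Shutter speed: 0.5 → 0.4 → 0.3 → 1/4 → 1/5 → 1/6 → 1/8 → 1/10 → 1/13 → 1/15 → 1/20 → 1/25 → 1/30 → 1/40 — 4 1/3 stops shorter (darker).
Need 4 1/3 stops brighter from the aperture: f/25 → f/22 → f/20 → f/18 → f/16 → f/14 → f/13 → f/11 → f/10 → f/9 → f/8 → f/7.1 → f/6.3 → f/5.6.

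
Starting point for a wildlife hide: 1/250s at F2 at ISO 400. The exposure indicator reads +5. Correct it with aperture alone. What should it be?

f/11

Overexposed by 5 stops → need 5 stops darker.
Aperture: f/2 → f/2.8 → f/4 → f/5.6 → f/8 → f/11.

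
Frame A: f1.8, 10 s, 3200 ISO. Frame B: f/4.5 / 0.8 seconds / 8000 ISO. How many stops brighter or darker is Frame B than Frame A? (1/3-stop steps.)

5 stops darker

Aperture: f/1.8 → f/2 → f/2.2 → f/2.5 → f/2.8 → f/3.2 → f/3.5 → f/4 → f/4.5 — 2 2/3 stops narrower (darker).
Shutter speed: 10 → 8 → 6 → 5 → 4 → 3.2 → 2.5 → 2 → 1.6 → 1.3 → 1 → 0.8 — 3 2/3 stops shorter (darker).
ISO: 3200 → 4000 → 5000 → 6400 → 8000 — 1 1/3 stops higher (brighter).
Net: −2 2/3 −3 2/3 +1 1/3 = −5 stops.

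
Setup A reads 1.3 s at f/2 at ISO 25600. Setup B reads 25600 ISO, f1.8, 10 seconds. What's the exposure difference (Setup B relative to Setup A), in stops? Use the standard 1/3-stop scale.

3 1/3 stops brighter

Aperture: f/2 → f/1.8 — 1/3 stop larger aperture (brighter).
Shutter speed: 1.3 → 1.6 → 2 → 2.5 → 3.2 → 4 → 5 → 6 → 8 → 10 — 3 stops slower (brighter).
ISO: unchanged.
Net: +1/3 +3 = +3 1/3 stops.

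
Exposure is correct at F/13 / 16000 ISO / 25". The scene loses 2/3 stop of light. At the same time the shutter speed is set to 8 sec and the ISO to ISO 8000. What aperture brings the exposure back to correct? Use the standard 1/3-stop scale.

f/4

Scene light: 2/3 stop darker.
Shutter speed: 25 → 20 → 15 → 13 → 10 → 8 — 1 2/3 stops faster (darker).
ISO: 16000 → 12800 → 10000 → 8000 — 1 stop lower (darker).
Net so far: 3 1/3 stops darker. Aperture: f/13 → f/11 → f/10 → f/9 → f/8 → f/7.1 → f/6.3 → f/5.6 → f/5 → f/4.5 → f/4.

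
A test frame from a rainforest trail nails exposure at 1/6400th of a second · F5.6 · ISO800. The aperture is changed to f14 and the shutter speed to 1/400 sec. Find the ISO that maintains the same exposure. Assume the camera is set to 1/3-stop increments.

Aperture: f/5.6 → f/6.3 → f/7.1 → f/8 → f/9 → f/10 → f/11 → f/13 → f/14 — 2 2/3 stops narrower (darker).
Shutter speed: 1/6400 → 1/5000 → 1/4000 → 1/3200 → 1/2500 → 1/2000 → 1/1600 → 1/1250 → 1/1000 → 1/800 → 1/640 → 1/500 → 1/400 — 4 stops slower (brighter).
Net change so far: 1 1/3 stops brighter. Offset with the ISO: 800 → 640 → 500 → 400 → 320.

ISO 320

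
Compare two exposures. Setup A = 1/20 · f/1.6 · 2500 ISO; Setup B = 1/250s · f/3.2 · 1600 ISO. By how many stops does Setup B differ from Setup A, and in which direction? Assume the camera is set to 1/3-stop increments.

Aperture: f/1.6 → f/1.8 → f/2 → f/2.2 → f/2.5 → f/2.8 → f/3.2 — 2 stops narrower (darker).
Shutter speed: 1/20 → 1/25 → 1/30 → 1/40 → 1/50 → 1/60 → 1/80 → 1/100 → 1/125 → 1/160 → 1/200 → 1/250 — 3 2/3 stops faster (darker).
ISO: 2500 → 2000 → 1600 — 2/3 stop dropped (darker).
Net: −2 −3 2/3 −2/3 = −6 1/3 stops.

6 1/3 stops darker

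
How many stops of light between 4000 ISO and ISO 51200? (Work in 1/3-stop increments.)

4000 → 5000 → 6400 → 8000 → 10000 → 12800 → 16000 → 20000 → 25600 → 32000 → 40000 → 51200 — count the steps: 11 third-stops = 3 2/3 stops.

3 2/3 stops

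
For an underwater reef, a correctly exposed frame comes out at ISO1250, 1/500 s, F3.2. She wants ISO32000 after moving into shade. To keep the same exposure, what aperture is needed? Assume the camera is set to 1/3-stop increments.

ISO: 1250 → 1600 → 2000 → 2500 → 3200 → 4000 → 5000 → 6400 → 8000 → 10000 → 12800 → 16000 → 20000 → 25600 → 32000 — 4 2/3 stops raised (brighter).
Need 4 2/3 stops darker from the aperture: f/3.2 → f/3.5 → f/4 → f/4.5 → f/5 → f/5.6 → f/6.3 → f/7.1 → f/8 → f/9 → f/10 → f/11 → f/13 → f/14 → f/16.

f/16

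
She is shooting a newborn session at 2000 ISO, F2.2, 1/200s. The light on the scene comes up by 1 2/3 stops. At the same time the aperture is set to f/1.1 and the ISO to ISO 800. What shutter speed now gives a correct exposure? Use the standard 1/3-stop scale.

Scene light: 1 2/3 stops brighter.
Aperture: f/2.2 → f/2 → f/1.8 → f/1.6 → f/1.4 → f/1.2 → f/1.1 — 2 stops larger aperture (brighter).
ISO: 2000 → 1600 → 1250 → 1000 → 800 — 1 1/3 stops dropped (darker).
Net so far: 2 1/3 stops brighter. Shutter speed: 1/200 → 1/250 → 1/320 → 1/400 → 1/500 → 1/640 → 1/800 → 1/1000.

1/1000s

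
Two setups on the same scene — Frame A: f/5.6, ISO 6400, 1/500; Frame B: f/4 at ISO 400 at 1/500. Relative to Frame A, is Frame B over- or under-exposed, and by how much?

Aperture: f/5.6 → f/4 — 1 stop opened up (brighter).
Shutter speed: unchanged.
ISO: 6400 → 3200 → 1600 → 800 → 400 — 4 stops dropped (darker).
Net: +1 −4 = −3 stops.

3 stops darker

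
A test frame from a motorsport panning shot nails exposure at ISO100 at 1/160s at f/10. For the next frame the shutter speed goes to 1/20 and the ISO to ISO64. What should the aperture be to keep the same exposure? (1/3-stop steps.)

f/22

Shutter speed: 1/160 → 1/125 → 1/100 → 1/80 → 1/60 → 1/50 → 1/40 → 1/30 → 1/25 → 1/20 — 3 stops longer (brighter).
ISO: 100 → 80 → 64 — 2/3 stop dropped (darker).
Net change so far: 2 1/3 stops brighter. Offset with the aperture: f/10 → f/11 → f/13 → f/14 → f/16 → f/18 → f/20 → f/22.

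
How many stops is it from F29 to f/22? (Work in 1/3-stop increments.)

2/3 stop

f/29 → f/25 → f/22 — count the steps: 2 third-stops = 2/3 stop.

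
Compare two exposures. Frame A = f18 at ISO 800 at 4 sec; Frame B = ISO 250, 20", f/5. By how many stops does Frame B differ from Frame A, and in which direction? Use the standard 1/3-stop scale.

Aperture: f/18 → f/16 → f/14 → f/13 → f/11 → f/10 → f/9 → f/8 → f/7.1 → f/6.3 → f/5.6 → f/5 — 3 2/3 stops opened up (brighter).
Shutter speed: 4 → 5 → 6 → 8 → 10 → 13 → 15 → 20 — 2 1/3 stops slower (brighter).
ISO: 800 → 640 → 500 → 400 → 320 → 250 — 1 2/3 stops lower (darker).
Net: +3 2/3 +2 1/3 −1 2/3 = +4 1/3 stops.

4 1/3 stops brighter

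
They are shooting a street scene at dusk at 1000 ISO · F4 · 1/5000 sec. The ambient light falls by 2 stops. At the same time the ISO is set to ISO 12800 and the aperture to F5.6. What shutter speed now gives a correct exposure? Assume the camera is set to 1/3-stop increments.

Scene light: 2 stops darker.
ISO: 1000 → 1250 → 1600 → 2000 → 2500 → 3200 → 4000 → 5000 → 6400 → 8000 → 10000 → 12800 — 3 2/3 stops raised (brighter).
Aperture: f/4 → f/4.5 → f/5 → f/5.6 — 1 stop stopped down (darker).
Net so far: 2/3 stop brighter. Shutter speed: 1/5000 → 1/6400 → 1/8000.

1/8000s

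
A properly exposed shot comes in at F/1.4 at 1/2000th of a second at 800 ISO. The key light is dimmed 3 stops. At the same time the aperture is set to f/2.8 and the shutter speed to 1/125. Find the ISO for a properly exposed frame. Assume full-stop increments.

ISO 1600

Scene light: 3 stops darker.
Aperture: f/1.4 → f/2 → f/2.8 — 2 stops smaller aperture (darker).
Shutter speed: 1/2000 → 1/1000 → 1/500 → 1/250 → 1/125 — 4 stops longer (brighter).
Net so far: 1 stop darker. ISO: 800 → 1600.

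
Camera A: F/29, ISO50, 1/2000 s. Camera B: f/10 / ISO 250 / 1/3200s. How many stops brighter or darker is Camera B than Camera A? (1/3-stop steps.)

Aperture: f/29 → f/25 → f/22 → f/20 → f/18 → f/16 → f/14 → f/13 → f/11 → f/10 — 3 stops opened up (brighter).
Shutter speed: 1/2000 → 1/2500 → 1/3200 — 2/3 stop shorter (darker).
ISO: 50 → 64 → 80 → 100 → 125 → 160 → 200 → 250 — 2 1/3 stops raised (brighter).
Net: +3 −2/3 +2 1/3 = +4 2/3 stops.

4 2/3 stops brighter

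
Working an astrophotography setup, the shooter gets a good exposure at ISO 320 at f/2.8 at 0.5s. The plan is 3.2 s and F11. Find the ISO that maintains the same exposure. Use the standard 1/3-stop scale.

Shutter speed: 0.5 → 0.6 → 0.8 → 1 → 1.3 → 1.6 → 2 → 2.5 → 3.2 — 2 2/3 stops slower (brighter).
Aperture: f/2.8 → f/3.2 → f/3.5 → f/4 → f/4.5 → f/5 → f/5.6 → f/6.3 → f/7.1 → f/8 → f/9 → f/10 → f/11 — 4 stops stopped down (darker).
Net change so far: 1 1/3 stops darker. Offset with the ISO: 320 → 400 → 500 → 640 → 800.

ISO 800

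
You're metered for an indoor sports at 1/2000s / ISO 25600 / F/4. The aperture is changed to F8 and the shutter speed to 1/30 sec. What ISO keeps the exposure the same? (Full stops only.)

Aperture: f/4 → f/5.6 → f/8 — 2 stops narrower (darker).
Shutter speed: 1/2000 → 1/1000 → 1/500 → 1/250 → 1/125 → 1/60 → 1/30 — 6 stops longer (brighter).
Net change so far: 4 stops brighter. Offset with the ISO: 25600 → 12800 → 6400 → 3200 → 1600.

ISO 1600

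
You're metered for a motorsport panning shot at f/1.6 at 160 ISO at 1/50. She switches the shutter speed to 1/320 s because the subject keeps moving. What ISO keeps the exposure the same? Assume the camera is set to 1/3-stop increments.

ISO 1000

Shutter speed: 1/50 → 1/60 → 1/80 → 1/100 → 1/125 → 1/160 → 1/200 → 1/250 → 1/320 — 2 2/3 stops faster (darker).
Need 2 2/3 stops brighter from the ISO: 160 → 200 → 250 → 320 → 400 → 500 → 640 → 800 → 1000.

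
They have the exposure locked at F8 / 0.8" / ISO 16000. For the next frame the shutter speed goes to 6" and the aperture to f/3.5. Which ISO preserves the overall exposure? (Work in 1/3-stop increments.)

ISO 400

Shutter speed: 0.8 → 1 → 1.3 → 1.6 → 2 → 2.5 → 3.2 → 4 → 5 → 6 — 3 stops slower (brighter).
Aperture: f/8 → f/7.1 → f/6.3 → f/5.6 → f/5 → f/4.5 → f/4 → f/3.5 — 2 1/3 stops wider (brighter).
Net change so far: 5 1/3 stops brighter. Offset with the ISO: 16000 → 12800 → 10000 → 8000 → 6400 → 5000 → 4000 → 3200 → 2500 → 2000 → 1600 → 1250 → 1000 → 800 → 640 → 500 → 400.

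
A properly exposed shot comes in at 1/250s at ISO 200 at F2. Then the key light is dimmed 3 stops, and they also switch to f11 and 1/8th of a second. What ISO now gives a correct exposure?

ISO 1600

Scene light: 3 stops darker.
Aperture: f/2 → f/2.8 → f/4 → f/5.6 → f/8 → f/11 — 5 stops smaller aperture (darker).
Shutter speed: 1/250 → 1/125 → 1/60 → 1/30 → 1/15 → 1/8 — 5 stops longer (brighter).
Net so far: 3 stops darker. ISO: 200 → 400 → 800 → 1600.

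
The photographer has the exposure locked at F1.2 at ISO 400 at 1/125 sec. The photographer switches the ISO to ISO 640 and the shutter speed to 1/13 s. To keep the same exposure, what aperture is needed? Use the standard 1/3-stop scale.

f/5

ISO: 400 → 500 → 640 — 2/3 stop higher (brighter).
Shutter speed: 1/125 → 1/100 → 1/80 → 1/60 → 1/50 → 1/40 → 1/30 → 1/25 → 1/20 → 1/15 → 1/13 — 3 1/3 stops longer (brighter).
Net change so far: 4 stops brighter. Offset with the aperture: f/1.2 → f/1.4 → f/1.6 → f/1.8 → f/2 → f/2.2 → f/2.5 → f/2.8 → f/3.2 → f/3.5 → f/4 → f/4.5 → f/5.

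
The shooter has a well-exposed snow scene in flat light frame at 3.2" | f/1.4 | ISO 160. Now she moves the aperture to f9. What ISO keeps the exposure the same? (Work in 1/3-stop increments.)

ISO 6400

Aperture: f/1.4 → f/1.6 → f/1.8 → f/2 → f/2.2 → f/2.5 → f/2.8 → f/3.2 → f/3.5 → f/4 → f/4.5 → f/5 → f/5.6 → f/6.3 → f/7.1 → f/8 → f/9 — 5 1/3 stops smaller aperture (darker).
Need 5 1/3 stops brighter from the ISO: 160 → 200 → 250 → 320 → 400 → 500 → 640 → 800 → 1000 → 1250 → 1600 → 2000 → 2500 → 3200 → 4000 → 5000 → 6400.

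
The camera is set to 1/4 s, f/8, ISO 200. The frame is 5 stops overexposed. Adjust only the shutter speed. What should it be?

Overexposed by 5 stops → need 5 stops darker.
Shutter speed: 1/4 → 1/8 → 1/15 → 1/30 → 1/60 → 1/125.

1/125s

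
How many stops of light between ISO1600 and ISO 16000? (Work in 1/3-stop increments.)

3 1/3 stops

1600 → 2000 → 2500 → 3200 → 4000 → 5000 → 6400 → 8000 → 10000 → 12800 → 16000 — count the steps: 10 third-stops = 3 1/3 stops.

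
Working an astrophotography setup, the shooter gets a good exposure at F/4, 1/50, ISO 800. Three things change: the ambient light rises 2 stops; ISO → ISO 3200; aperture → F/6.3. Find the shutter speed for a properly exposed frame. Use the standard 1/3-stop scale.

Scene light: 2 stops brighter.
ISO: 800 → 1000 → 1250 → 1600 → 2000 → 2500 → 3200 — 2 stops higher (brighter).
Aperture: f/4 → f/4.5 → f/5 → f/5.6 → f/6.3 — 1 1/3 stops narrower (darker).
Net so far: 2 2/3 stops brighter. Shutter speed: 1/50 → 1/60 → 1/80 → 1/100 → 1/125 → 1/160 → 1/200 → 1/250 → 1/320.

1/320s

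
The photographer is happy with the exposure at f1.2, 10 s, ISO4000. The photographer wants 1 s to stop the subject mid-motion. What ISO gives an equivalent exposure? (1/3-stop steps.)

ISO 40000

Shutter speed: 10 → 8 → 6 → 5 → 4 → 3.2 → 2.5 → 2 → 1.6 → 1.3 → 1 — 3 1/3 stops shorter (darker).
Need 3 1/3 stops brighter from the ISO: 4000 → 5000 → 6400 → 8000 → 10000 → 12800 → 16000 → 20000 → 25600 → 32000 → 40000.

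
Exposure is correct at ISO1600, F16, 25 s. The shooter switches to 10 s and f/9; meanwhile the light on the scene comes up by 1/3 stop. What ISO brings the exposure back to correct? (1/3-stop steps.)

ISO 1000

Scene light: 1/3 stop brighter.
Shutter speed: 25 → 20 → 15 → 13 → 10 — 1 1/3 stops shorter (darker).
Aperture: f/16 → f/14 → f/13 → f/11 → f/10 → f/9 — 1 2/3 stops opened up (brighter).
Net so far: 2/3 stop brighter. ISO: 1600 → 1250 → 1000.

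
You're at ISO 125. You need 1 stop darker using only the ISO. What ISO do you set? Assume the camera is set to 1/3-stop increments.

ISO: 125 → 100 → 80 → 64 — 1 stop dropped (darker).

ISO 64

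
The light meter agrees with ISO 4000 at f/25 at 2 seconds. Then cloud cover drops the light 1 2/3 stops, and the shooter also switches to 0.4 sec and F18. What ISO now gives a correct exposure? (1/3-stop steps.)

Scene light: 1 2/3 stops darker.
Shutter speed: 2 → 1.6 → 1.3 → 1 → 0.8 → 0.6 → 0.5 → 0.4 — 2 1/3 stops faster (darker).
Aperture: f/25 → f/22 → f/20 → f/18 — 1 stop opened up (brighter).
Net so far: 3 stops darker. ISO: 4000 → 5000 → 6400 → 8000 → 10000 → 12800 → 16000 → 20000 → 25600 → 32000.

ISO 32000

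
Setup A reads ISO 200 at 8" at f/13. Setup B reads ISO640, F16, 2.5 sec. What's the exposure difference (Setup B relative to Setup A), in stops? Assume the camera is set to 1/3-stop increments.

Aperture: f/13 → f/14 → f/16 — 2/3 stop smaller aperture (darker).
Shutter speed: 8 → 6 → 5 → 4 → 3.2 → 2.5 — 1 2/3 stops shorter (darker).
ISO: 200 → 250 → 320 → 400 → 500 → 640 — 1 2/3 stops raised (brighter).
Net: −2/3 −1 2/3 +1 2/3 = −2/3 stops.

2/3 stop darker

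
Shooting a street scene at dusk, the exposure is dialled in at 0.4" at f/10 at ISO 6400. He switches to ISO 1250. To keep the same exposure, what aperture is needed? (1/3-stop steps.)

f/4.5

ISO: 6400 → 5000 → 4000 → 3200 → 2500 → 2000 → 1600 → 1250 — 2 1/3 stops lower (darker).
Need 2 1/3 stops brighter from the aperture: f/10 → f/9 → f/8 → f/7.1 → f/6.3 → f/5.6 → f/5 → f/4.5.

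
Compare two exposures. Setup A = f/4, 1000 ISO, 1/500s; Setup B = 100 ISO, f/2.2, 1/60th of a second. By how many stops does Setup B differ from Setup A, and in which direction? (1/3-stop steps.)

1 1/3 stops brighter

Aperture: f/4 → f/3.5 → f/3.2 → f/2.8 → f/2.5 → f/2.2 — 1 2/3 stops larger aperture (brighter).
Shutter speed: 1/500 → 1/400 → 1/320 → 1/250 → 1/200 → 1/160 → 1/125 → 1/100 → 1/80 → 1/60 — 3 stops slower (brighter).
ISO: 1000 → 800 → 640 → 500 → 400 → 320 → 250 → 200 → 160 → 125 → 100 — 3 1/3 stops lower (darker).
Net: +1 2/3 +3 −3 1/3 = +1 1/3 stops.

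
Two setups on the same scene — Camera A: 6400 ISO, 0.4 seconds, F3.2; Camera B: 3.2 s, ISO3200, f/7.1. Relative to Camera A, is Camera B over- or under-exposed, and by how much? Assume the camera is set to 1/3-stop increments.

1/3 stop darker

Aperture: f/3.2 → f/3.5 → f/4 → f/4.5 → f/5 → f/5.6 → f/6.3 → f/7.1 — 2 1/3 stops smaller aperture (darker).
Shutter speed: 0.4 → 0.5 → 0.6 → 0.8 → 1 → 1.3 → 1.6 → 2 → 2.5 → 3.2 — 3 stops slower (brighter).
ISO: 6400 → 5000 → 4000 → 3200 — 1 stop lower (darker).
Net: −2 1/3 +3 −1 = −1/3 stops.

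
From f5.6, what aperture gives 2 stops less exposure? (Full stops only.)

Aperture: f/5.6 → f/8 → f/11 — 2 stops narrower (darker).

f/11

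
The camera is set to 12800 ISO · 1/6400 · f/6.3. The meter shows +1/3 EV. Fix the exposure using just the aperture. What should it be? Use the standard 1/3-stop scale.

Overexposed by 1/3 stop → need 1/3 stop darker.
Aperture: f/6.3 → f/7.1.

f/7.1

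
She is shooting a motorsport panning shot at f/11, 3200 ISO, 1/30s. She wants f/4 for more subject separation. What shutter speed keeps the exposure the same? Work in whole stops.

1/250s

Aperture: f/11 → f/8 → f/5.6 → f/4 — 3 stops opened up (brighter).
Need 3 stops darker from the shutter speed: 1/30 → 1/60 → 1/125 → 1/250.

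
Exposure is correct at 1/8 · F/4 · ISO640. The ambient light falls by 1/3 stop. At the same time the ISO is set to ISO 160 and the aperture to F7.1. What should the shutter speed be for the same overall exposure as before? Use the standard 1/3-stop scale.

2 s

Scene light: 1/3 stop darker.
ISO: 640 → 500 → 400 → 320 → 250 → 200 → 160 — 2 stops lower (darker).
Aperture: f/4 → f/4.5 → f/5 → f/5.6 → f/6.3 → f/7.1 — 1 2/3 stops smaller aperture (darker).
Net so far: 4 stops darker. Shutter speed: 1/8 → 1/6 → 1/5 → 1/4 → 0.3 → 0.4 → 0.5 → 0.6 → 0.8 → 1 → 1.3 → 1.6 → 2.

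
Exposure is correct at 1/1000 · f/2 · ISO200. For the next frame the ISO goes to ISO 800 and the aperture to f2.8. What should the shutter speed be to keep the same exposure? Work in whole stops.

1/2000s

ISO: 200 → 400 → 800 — 2 stops higher (brighter).
Aperture: f/2 → f/2.8 — 1 stop narrower (darker).
Net change so far: 1 stop brighter. Offset with the shutter speed: 1/1000 → 1/2000.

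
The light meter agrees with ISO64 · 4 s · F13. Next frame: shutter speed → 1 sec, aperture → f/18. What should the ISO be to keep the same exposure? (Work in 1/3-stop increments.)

ISO 500

Shutter speed: 4 → 3.2 → 2.5 → 2 → 1.6 → 1.3 → 1 — 2 stops faster (darker).
Aperture: f/13 → f/14 → f/16 → f/18 — 1 stop smaller aperture (darker).
Net change so far: 3 stops darker. Offset with the ISO: 64 → 80 → 100 → 125 → 160 → 200 → 250 → 320 → 400 → 500.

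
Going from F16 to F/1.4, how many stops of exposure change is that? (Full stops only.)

f/16 → f/11 → f/8 → f/5.6 → f/4 → f/2.8 → f/2 → f/1.4 — count the steps: 7 stops.

7 stops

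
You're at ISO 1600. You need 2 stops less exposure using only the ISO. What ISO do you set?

ISO 400

ISO: 1600 → 800 → 400 — 2 stops dropped (darker).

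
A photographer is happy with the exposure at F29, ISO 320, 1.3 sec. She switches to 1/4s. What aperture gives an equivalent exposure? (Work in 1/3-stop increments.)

f/13

Shutter speed: 1.3 → 1 → 0.8 → 0.6 → 0.5 → 0.4 → 0.3 → 1/4 — 2 1/3 stops shorter (darker).
Need 2 1/3 stops brighter from the aperture: f/29 → f/25 → f/22 → f/20 → f/18 → f/16 → f/14 → f/13.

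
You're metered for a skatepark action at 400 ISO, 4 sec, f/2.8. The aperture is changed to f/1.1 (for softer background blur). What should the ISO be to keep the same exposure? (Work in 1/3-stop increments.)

ISO 64

Aperture: f/2.8 → f/2.5 → f/2.2 → f/2 → f/1.8 → f/1.6 → f/1.4 → f/1.2 → f/1.1 — 2 2/3 stops opened up (brighter).
Need 2 2/3 stops darker from the ISO: 400 → 320 → 250 → 200 → 160 → 125 → 100 → 80 → 64.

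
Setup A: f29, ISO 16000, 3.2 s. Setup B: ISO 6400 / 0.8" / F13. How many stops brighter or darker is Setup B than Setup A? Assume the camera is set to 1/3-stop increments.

1 stop darker

Aperture: f/29 → f/25 → f/22 → f/20 → f/18 → f/16 → f/14 → f/13 — 2 1/3 stops opened up (brighter).
Shutter speed: 3.2 → 2.5 → 2 → 1.6 → 1.3 → 1 → 0.8 — 2 stops shorter (darker).
ISO: 16000 → 12800 → 10000 → 8000 → 6400 — 1 1/3 stops lower (darker).
Net: +2 1/3 −2 −1 1/3 = −1 stop.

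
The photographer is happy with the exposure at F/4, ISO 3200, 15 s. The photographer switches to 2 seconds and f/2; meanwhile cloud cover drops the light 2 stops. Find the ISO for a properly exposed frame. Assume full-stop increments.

ISO 25600

Scene light: 2 stops darker.
Shutter speed: 15 → 8 → 4 → 2 — 3 stops faster (darker).
Aperture: f/4 → f/2.8 → f/2 — 2 stops larger aperture (brighter).
Net so far: 3 stops darker. ISO: 3200 → 6400 → 12800 → 25600.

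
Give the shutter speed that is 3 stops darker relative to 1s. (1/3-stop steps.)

1/8s

Shutter speed: 1 → 0.8 → 0.6 → 0.5 → 0.4 → 0.3 → 1/4 → 1/5 → 1/6 → 1/8 — 3 stops faster (darker).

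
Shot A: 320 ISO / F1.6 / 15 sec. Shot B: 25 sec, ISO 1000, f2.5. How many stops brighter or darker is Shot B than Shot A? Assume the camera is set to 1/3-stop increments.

1 stop brighter

Aperture: f/1.6 → f/1.8 → f/2 → f/2.2 → f/2.5 — 1 1/3 stops stopped down (darker).
Shutter speed: 15 → 20 → 25 — 2/3 stop longer (brighter).
ISO: 320 → 400 → 500 → 640 → 800 → 1000 — 1 2/3 stops higher (brighter).
Net: −1 1/3 +2/3 +1 2/3 = +1 stop.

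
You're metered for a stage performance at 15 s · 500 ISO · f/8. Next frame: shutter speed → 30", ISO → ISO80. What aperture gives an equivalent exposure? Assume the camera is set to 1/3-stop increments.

f/4.5

Shutter speed: 15 → 20 → 25 → 30 — 1 stop longer (brighter).
ISO: 500 → 400 → 320 → 250 → 200 → 160 → 125 → 100 → 80 — 2 2/3 stops dropped (darker).
Net change so far: 1 2/3 stops darker. Offset with the aperture: f/8 → f/7.1 → f/6.3 → f/5.6 → f/5 → f/4.5.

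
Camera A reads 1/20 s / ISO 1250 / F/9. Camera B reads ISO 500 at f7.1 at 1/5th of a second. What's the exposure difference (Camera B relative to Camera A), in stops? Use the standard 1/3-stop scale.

1 1/3 stops brighter

Aperture: f/9 → f/8 → f/7.1 — 2/3 stop larger aperture (brighter).
Shutter speed: 1/20 → 1/15 → 1/13 → 1/10 → 1/8 → 1/6 → 1/5 — 2 stops longer (brighter).
ISO: 1250 → 1000 → 800 → 640 → 500 — 1 1/3 stops lower (darker).
Net: +2/3 +2 −1 1/3 = +1 1/3 stops.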